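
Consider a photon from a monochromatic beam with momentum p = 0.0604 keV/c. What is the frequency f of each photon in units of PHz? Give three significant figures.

14.6 PHz

Take h = 6.62607015 × 10^-34 J·s, c = 2.99792458 × 10^8 m/s, 1 eV = 1.602176634 × 10^-19 J.
Convert to SI: p = 0.0604 keV/c = 3.2279 × 10^-26 kg·m/s.
Since f = pc/h for a photon, f = 1.460 × 10^16 Hz.
Converting to PHz: f = 14.60 PHz ≈ 14.6 PHz.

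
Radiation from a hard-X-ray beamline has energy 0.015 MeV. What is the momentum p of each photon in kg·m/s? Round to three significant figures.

8.02e-24 kg·m/s

Use c = 2.99792458e8 m/s, 1 eV = 1.602176634e-19 J.
First convert: E = 0.015 MeV = 2.4033e-15 J.
The photon relation is p = E/c, giving p = 8.016e-24 kg·m/s.
So p ≈ 8.02e-24 kg·m/s.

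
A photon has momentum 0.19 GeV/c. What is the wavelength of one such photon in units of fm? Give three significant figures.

6.53 fm

First convert: p = 0.19 GeV/c = 1.0154 × 10^-19 kg·m/s.
Since λ = h/p for a photon, λ = 6.525 × 10^-15 m.
Converting to fm: λ = 6.525 fm ≈ 6.53 fm.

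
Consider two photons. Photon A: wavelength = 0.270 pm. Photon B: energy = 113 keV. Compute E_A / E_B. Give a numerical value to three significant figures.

40.6

E_A = 7.357e-13 J (from wavelength = 0.270 pm, via E = hc/λ).
E_B = 1.810e-14 J (from energy = 113 keV, via E given directly).
Ratio = 7.357e-13 / 1.810e-14 = 40.6.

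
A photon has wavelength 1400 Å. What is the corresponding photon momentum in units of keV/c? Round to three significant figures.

In SI units: λ = 1400 Å = 1.4 × 10^-7 m.
For a photon p = h/λ, so p = 4.733 × 10^-27 kg·m/s.
Converting to keV/c: p = 0.008856 keV/c ≈ 8.86 × 10^-3 keV/c.

8.86 × 10^-3 keV/c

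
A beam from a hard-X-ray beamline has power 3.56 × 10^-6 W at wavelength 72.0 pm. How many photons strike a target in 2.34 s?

3.02 × 10^9 photons

Total energy: E_total = P·t = 3.56 × 10^-6 × 2.34 = 8.330 × 10^-6 J.
Per-photon energy: E = 2.759 × 10^-15 J.
N = E_total / E_photon = 3.02 × 10^9.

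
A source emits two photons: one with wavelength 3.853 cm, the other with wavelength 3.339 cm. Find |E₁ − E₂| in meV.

Using E = hc/λ: E₁ = 5.1556e-24 J, E₂ = 5.9492e-24 J.
|ΔE| = |5.1556e-24 − 5.9492e-24| = 7.94e-25 J = 4.95e-3 meV.

4.95e-3 meV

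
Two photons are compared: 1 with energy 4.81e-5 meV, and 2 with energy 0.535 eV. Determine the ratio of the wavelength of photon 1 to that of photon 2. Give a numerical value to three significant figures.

1.11e7

λ_1 = 25.78 m (from energy = 4.81e-5 meV, via λ = hc/E).
λ_2 = 2.317e-6 m (from energy = 0.535 eV, via λ = hc/E).
Ratio = 25.78 / 2.317e-6 = 1.11e7.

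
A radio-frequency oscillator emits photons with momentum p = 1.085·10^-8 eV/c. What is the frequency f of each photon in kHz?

2620 kHz

Convert to SI: p = 1.085·10^-8 eV/c = 5.7986·10^-36 kg·m/s.
The photon relation is f = pc/h, giving f = 2.624·10^6 Hz.
Converting to kHz: f = 2624 kHz ≈ 2620 kHz.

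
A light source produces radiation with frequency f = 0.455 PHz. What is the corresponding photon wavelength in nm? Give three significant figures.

(c = 2.99792458e8 m/s.)
In SI units: f = 0.455 PHz = 4.55e14 Hz.
The photon relation is λ = c/f, giving λ = 6.589e-7 m.
Converting to nm: λ = 658.9 nm ≈ 659 nm.

659 nm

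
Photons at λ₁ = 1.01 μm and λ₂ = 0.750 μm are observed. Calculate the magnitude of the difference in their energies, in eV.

0.426 eV

Using E = hc/λ: E₁ = 1.967 × 10^-19 J, E₂ = 2.649 × 10^-19 J.
|ΔE| = |1.967 × 10^-19 − 2.649 × 10^-19| = 6.82 × 10^-20 J = 0.426 eV.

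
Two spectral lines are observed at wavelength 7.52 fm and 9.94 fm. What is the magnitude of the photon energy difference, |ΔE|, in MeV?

40.1 MeV

Using E = hc/λ: E₁ = 2.642e-11 J, E₂ = 1.998e-11 J.
|ΔE| = |2.642e-11 − 1.998e-11| = 6.43e-12 J = 40.1 MeV.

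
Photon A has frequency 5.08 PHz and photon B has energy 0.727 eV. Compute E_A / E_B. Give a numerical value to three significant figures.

E_A = 3.366e-18 J (from frequency = 5.08 PHz, via E = hf).
E_B = 1.165e-19 J (from energy = 0.727 eV, via E given directly).
Ratio = 3.366e-18 / 1.165e-19 = 28.9.

28.9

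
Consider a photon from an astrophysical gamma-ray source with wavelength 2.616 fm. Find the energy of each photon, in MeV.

Take h = 6.62607015 × 10^-34 J·s, c = 2.99792458 × 10^8 m/s, 1 eV = 1.602176634 × 10^-19 J.
In SI units: λ = 2.616 fm = 2.616 × 10^-15 m.
Since E = hc/λ for a photon, E = 7.593 × 10^-11 J.
Converting to MeV: E = 473.9 MeV ≈ 474 MeV.

474 MeV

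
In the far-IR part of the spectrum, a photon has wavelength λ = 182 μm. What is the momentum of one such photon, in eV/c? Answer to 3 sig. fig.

Convert to SI: λ = 182 μm = 1.82 × 10^-4 m.
For a photon p = h/λ, so p = 3.641 × 10^-30 kg·m/s.
Converting to eV/c: p = 0.006812 eV/c ≈ 6.81 × 10^-3 eV/c.

6.81 × 10^-3 eV/c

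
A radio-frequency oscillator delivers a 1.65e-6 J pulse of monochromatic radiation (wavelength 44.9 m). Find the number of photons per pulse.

3.73e20 photons

Per-photon energy: E = 4.424e-27 J (from wavelength = 44.9 m).
N = E_total / E_photon = 1.65e-6 J / 4.424e-27 J = 3.73e20.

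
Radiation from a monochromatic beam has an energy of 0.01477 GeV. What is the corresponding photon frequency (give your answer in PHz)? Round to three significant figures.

Take h = 6.62607015e-34 J·s, 1 eV = 1.602176634e-19 J.
Convert to SI: E = 0.01477 GeV = 2.3664e-12 J.
Since f = E/h for a photon, f = 3.571e21 Hz.
Converting to PHz: f = 3.571e6 PHz ≈ 3.57e6 PHz.

3.57e6 PHz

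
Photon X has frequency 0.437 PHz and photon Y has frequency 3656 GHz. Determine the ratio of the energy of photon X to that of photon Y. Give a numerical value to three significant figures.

120

E_X = 2.896·10^-19 J (from frequency = 0.437 PHz, via E = hf).
E_Y = 2.422·10^-21 J (from frequency = 3656 GHz, via E = hf).
Ratio = 2.896·10^-19 / 2.422·10^-21 = 120.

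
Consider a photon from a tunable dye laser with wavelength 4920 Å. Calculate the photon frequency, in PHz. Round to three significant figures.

0.609 PHz

Take c = 2.99792458 × 10^8 m/s.
In SI units: λ = 4920 Å = 4.92 × 10^-7 m.
Since f = c/λ for a photon, f = 6.093 × 10^14 Hz.
Converting to PHz: f = 0.6093 PHz ≈ 0.609 PHz.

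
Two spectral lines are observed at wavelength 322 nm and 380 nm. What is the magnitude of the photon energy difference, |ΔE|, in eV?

Using E = hc/λ: E₁ = 6.169e-19 J, E₂ = 5.227e-19 J.
|ΔE| = |6.169e-19 − 5.227e-19| = 9.42e-20 J = 0.588 eV.

0.588 eV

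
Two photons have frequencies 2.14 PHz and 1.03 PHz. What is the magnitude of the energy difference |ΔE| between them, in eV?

4.59 eV

Using E = hf: E₁ = 1.418e-18 J, E₂ = 6.825e-19 J.
|ΔE| = |1.418e-18 − 6.825e-19| = 7.35e-19 J = 4.59 eV.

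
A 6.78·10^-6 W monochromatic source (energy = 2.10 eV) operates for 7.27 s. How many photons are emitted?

Total energy: E_total = P·t = 6.78·10^-6 × 7.27 = 4.929·10^-5 J.
Per-photon energy: E = 3.365·10^-19 J.
N = E_total / E_photon = 1.46·10^14.

1.46·10^14 photons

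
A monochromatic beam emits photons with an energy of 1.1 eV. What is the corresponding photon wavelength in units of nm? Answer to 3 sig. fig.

1130 nm

(h = 6.62607015e-34 J·s, c = 2.99792458e8 m/s, 1 eV = 1.602176634e-19 J.)
In SI units: E = 1.1 eV = 1.7624e-19 J.
Apply λ = hc/E: λ = 1.127e-6 m.
Converting to nm: λ = 1127 nm ≈ 1130 nm.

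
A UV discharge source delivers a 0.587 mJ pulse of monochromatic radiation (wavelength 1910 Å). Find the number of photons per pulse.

5.64 × 10^14 photons

Per-photon energy: E = 1.040 × 10^-18 J (from wavelength = 1910 Å).
N = E_total / E_photon = 5.87 × 10^-4 J / 1.040 × 10^-18 J = 5.64 × 10^14.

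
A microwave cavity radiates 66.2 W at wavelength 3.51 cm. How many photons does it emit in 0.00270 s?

Total energy: E_total = P·t = 66.2 × 0.00270 = 0.1787 J.
Per-photon energy: E = 5.659·10^-24 J.
N = E_total / E_photon = 3.16·10^22.

3.16·10^22 photons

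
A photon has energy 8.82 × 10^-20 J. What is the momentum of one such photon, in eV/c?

Take c = 2.99792458 × 10^8 m/s, 1 eV = 1.602176634 × 10^-19 J.
The photon relation is p = E/c, giving p = 2.942 × 10^-28 kg·m/s.
Converting to eV/c: p = 0.5505 eV/c ≈ 0.551 eV/c.

0.551 eV/c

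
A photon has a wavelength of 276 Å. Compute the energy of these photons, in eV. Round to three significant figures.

In SI units: λ = 276 Å = 2.76e-8 m.
For a photon E = hc/λ, so E = 7.197e-18 J.
Converting to eV: E = 44.92 eV ≈ 44.9 eV.

44.9 eV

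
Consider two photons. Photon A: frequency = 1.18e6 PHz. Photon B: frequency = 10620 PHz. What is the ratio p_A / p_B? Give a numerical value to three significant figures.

111

p_A = 2.608e-21 kg·m/s (from frequency = 1.18e6 PHz, via p = hf/c).
p_B = 2.347e-23 kg·m/s (from frequency = 10620 PHz, via p = hf/c).
Ratio = 2.608e-21 / 2.347e-23 = 111.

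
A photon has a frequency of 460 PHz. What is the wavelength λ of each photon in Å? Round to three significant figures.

6.52 Å

Use c = 2.99792458 × 10^8 m/s.
In SI units: f = 460 PHz = 4.6 × 10^17 Hz.
The photon relation is λ = c/f, giving λ = 6.517 × 10^-10 m.
Converting to Å: λ = 6.517 Å ≈ 6.52 Å.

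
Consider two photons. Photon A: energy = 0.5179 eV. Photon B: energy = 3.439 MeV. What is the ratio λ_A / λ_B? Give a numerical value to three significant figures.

λ_A = 2.394e-6 m (from energy = 0.5179 eV, via λ = hc/E).
λ_B = 3.605e-13 m (from energy = 3.439 MeV, via λ = hc/E).
Ratio = 2.394e-6 / 3.605e-13 = 6.64e6.

6.64e6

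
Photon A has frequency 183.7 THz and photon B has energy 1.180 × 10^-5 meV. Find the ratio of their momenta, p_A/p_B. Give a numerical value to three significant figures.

6.44 × 10^7

p_A = 4.060 × 10^-28 kg·m/s (from frequency = 183.7 THz, via p = hf/c).
p_B = 6.306 × 10^-36 kg·m/s (from energy = 1.180 × 10^-5 meV, via p = E/c).
Ratio = 4.060 × 10^-28 / 6.306 × 10^-36 = 6.44 × 10^7.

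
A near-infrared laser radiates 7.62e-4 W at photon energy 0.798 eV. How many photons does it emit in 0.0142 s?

8.46e13 photons

Total energy: E_total = P·t = 7.62e-4 × 0.0142 = 1.082e-5 J.
Per-photon energy: E = 1.279e-19 J.
N = E_total / E_photon = 8.46e13.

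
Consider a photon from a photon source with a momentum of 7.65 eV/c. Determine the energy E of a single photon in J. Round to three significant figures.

1.23e-18 J

(c = 2.99792458e8 m/s, 1 eV = 1.602176634e-19 J.)
In SI units: p = 7.65 eV/c = 4.0884e-27 kg·m/s.
Apply E = pc: E = 1.226e-18 J.
So E ≈ 1.23e-18 J.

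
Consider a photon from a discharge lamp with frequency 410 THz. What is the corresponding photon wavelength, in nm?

Convert to SI: f = 410 THz = 4.10e14 Hz.
The photon relation is λ = c/f, giving λ = 7.312e-7 m.
Converting to nm: λ = 731.2 nm ≈ 731 nm.

731 nm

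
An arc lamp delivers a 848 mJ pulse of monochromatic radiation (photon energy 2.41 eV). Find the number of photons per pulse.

2.20 × 10^18 photons

Per-photon energy: E = 3.861 × 10^-19 J (from energy = 2.41 eV).
N = E_total / E_photon = 0.848 J / 3.861 × 10^-19 J = 2.20 × 10^18.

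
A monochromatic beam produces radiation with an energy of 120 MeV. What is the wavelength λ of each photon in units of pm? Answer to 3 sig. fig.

In SI units: E = 120 MeV = 1.9226 × 10^-11 J.
For a photon λ = hc/E, so λ = 1.033 × 10^-14 m.
Converting to pm: λ = 0.01033 pm ≈ 0.0103 pm.

0.0103 pm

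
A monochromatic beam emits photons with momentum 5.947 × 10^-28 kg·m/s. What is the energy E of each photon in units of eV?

1.11 eV

Apply E = pc: E = 1.783 × 10^-19 J.
Converting to eV: E = 1.113 eV ≈ 1.11 eV.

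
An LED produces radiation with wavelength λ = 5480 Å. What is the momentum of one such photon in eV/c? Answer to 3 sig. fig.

Use h = 6.62607015e-34 J·s, c = 2.99792458e8 m/s, 1 eV = 1.602176634e-19 J.
First convert: λ = 5480 Å = 5.48e-7 m.
For a photon p = h/λ, so p = 1.209e-27 kg·m/s.
Converting to eV/c: p = 2.262 eV/c ≈ 2.26 eV/c.

2.26 eV/c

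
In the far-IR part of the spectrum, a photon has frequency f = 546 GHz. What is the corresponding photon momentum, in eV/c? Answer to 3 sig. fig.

2.26 × 10^-3 eV/c

Take h = 6.62607015 × 10^-34 J·s, c = 2.99792458 × 10^8 m/s, 1 eV = 1.602176634 × 10^-19 J.
In SI units: f = 546 GHz = 5.46 × 10^11 Hz.
For a photon p = hf/c, so p = 1.207 × 10^-30 kg·m/s.
Converting to eV/c: p = 0.002258 eV/c ≈ 2.26 × 10^-3 eV/c.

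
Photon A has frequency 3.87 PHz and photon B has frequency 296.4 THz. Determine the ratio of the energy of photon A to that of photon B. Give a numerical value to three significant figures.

13.1

E_A = 2.564 × 10^-18 J (from frequency = 3.87 PHz, via E = hf).
E_B = 1.964 × 10^-19 J (from frequency = 296.4 THz, via E = hf).
Ratio = 2.564 × 10^-18 / 1.964 × 10^-19 = 13.1.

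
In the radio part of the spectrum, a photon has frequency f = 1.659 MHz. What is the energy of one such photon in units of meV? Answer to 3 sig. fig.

(h = 6.62607015e-34 J·s, 1 eV = 1.602176634e-19 J.)
In SI units: f = 1.659 MHz = 1.659e6 Hz.
Since E = hf for a photon, E = 1.099e-27 J.
Converting to meV: E = 6.861e-6 meV ≈ 6.86e-6 meV.

6.86e-6 meV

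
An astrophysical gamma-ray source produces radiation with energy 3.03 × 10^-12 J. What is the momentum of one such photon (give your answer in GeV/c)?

(c = 2.99792458 × 10^8 m/s, 1 eV = 1.602176634 × 10^-19 J.)
Apply p = E/c: p = 1.011 × 10^-20 kg·m/s.
Converting to GeV/c: p = 0.01891 GeV/c ≈ 0.0189 GeV/c.

0.0189 GeV/c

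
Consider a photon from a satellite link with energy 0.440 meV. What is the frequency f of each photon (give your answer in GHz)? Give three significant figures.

First convert: E = 0.440 meV = 7.0496e-23 J.
Since f = E/h for a photon, f = 1.064e11 Hz.
Converting to GHz: f = 106.4 GHz ≈ 106 GHz.

106 GHz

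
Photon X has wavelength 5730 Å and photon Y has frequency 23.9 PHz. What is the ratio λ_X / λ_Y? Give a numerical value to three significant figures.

45.7

λ_X = 5.730·10^-7 m (from wavelength = 5730 Å, via λ given directly).
λ_Y = 1.254·10^-8 m (from frequency = 23.9 PHz, via λ = c/f).
Ratio = 5.730·10^-7 / 1.254·10^-8 = 45.7.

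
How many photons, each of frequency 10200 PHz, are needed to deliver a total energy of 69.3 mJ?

1.03·10^13 photons

Per-photon energy: E = 6.759·10^-15 J (from frequency = 10200 PHz).
N = E_total / E_photon = 0.0693 J / 6.759·10^-15 J = 1.03·10^13.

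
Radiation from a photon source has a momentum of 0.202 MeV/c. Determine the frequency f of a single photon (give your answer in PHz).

Convert to SI: p = 0.202 MeV/c = 1.0795 × 10^-22 kg·m/s.
The photon relation is f = pc/h, giving f = 4.884 × 10^19 Hz.
Converting to PHz: f = 48840 PHz ≈ 4.88 × 10^4 PHz.

4.88 × 10^4 PHz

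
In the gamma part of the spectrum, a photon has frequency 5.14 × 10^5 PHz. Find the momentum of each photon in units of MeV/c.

Take h = 6.62607015 × 10^-34 J·s, c = 2.99792458 × 10^8 m/s, 1 eV = 1.602176634 × 10^-19 J.
Convert to SI: f = 5.14 × 10^5 PHz = 5.14 × 10^20 Hz.
The photon relation is p = hf/c, giving p = 1.136 × 10^-21 kg·m/s.
Converting to MeV/c: p = 2.126 MeV/c ≈ 2.13 MeV/c.

2.13 MeV/c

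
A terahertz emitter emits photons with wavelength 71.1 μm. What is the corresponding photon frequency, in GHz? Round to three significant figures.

4220 GHz

(c = 2.99792458e8 m/s.)
First convert: λ = 71.1 μm = 7.11e-5 m.
For a photon f = c/λ, so f = 4.216e12 Hz.
Converting to GHz: f = 4216 GHz ≈ 4220 GHz.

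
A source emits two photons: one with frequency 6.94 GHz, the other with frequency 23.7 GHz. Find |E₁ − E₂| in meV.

Using E = hf: E₁ = 4.598 × 10^-24 J, E₂ = 1.570 × 10^-23 J.
|ΔE| = |4.598 × 10^-24 − 1.570 × 10^-23| = 1.11 × 10^-23 J = 0.0693 meV.

0.0693 meV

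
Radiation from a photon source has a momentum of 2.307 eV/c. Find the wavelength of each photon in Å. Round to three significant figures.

Use h = 6.62607015·10^-34 J·s, c = 2.99792458·10^8 m/s, 1 eV = 1.602176634·10^-19 J.
First convert: p = 2.307 eV/c = 1.2329·10^-27 kg·m/s.
For a photon λ = h/p, so λ = 5.374·10^-7 m.
Converting to Å: λ = 5374 Å ≈ 5370 Å.

5370 Å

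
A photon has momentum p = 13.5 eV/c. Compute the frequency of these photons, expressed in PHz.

Convert to SI: p = 13.5 eV/c = 7.2148 × 10^-27 kg·m/s.
The photon relation is f = pc/h, giving f = 3.264 × 10^15 Hz.
Converting to PHz: f = 3.264 PHz ≈ 3.26 PHz.

3.26 PHz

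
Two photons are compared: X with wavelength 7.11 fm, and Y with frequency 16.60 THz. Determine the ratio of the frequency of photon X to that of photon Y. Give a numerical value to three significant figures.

2.54 × 10^9

f_X = 4.216 × 10^22 Hz (from wavelength = 7.11 fm, via f = c/λ).
f_Y = 1.660 × 10^13 Hz (from frequency = 16.60 THz, via f given directly).
Ratio = 4.216 × 10^22 / 1.660 × 10^13 = 2.54 × 10^9.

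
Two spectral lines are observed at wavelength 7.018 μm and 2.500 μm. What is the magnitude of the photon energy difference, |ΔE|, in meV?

319 meV

Using E = hc/λ: E₁ = 2.8305e-20 J, E₂ = 7.9458e-20 J.
|ΔE| = |2.8305e-20 − 7.9458e-20| = 5.12e-20 J = 319 meV.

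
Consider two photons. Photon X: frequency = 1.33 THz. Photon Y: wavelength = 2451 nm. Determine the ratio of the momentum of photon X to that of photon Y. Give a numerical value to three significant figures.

p_X = 2.940e-30 kg·m/s (from frequency = 1.33 THz, via p = hf/c).
p_Y = 2.703e-28 kg·m/s (from wavelength = 2451 nm, via p = h/λ).
Ratio = 2.940e-30 / 2.703e-28 = 0.0109.

0.0109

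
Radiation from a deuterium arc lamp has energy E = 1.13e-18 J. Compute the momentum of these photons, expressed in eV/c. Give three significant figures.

7.05 eV/c

Take c = 2.99792458e8 m/s, 1 eV = 1.602176634e-19 J.
Since p = E/c for a photon, p = 3.769e-27 kg·m/s.
Converting to eV/c: p = 7.053 eV/c ≈ 7.05 eV/c.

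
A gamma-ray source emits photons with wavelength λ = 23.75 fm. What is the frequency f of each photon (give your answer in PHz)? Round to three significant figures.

1.26 × 10^7 PHz

In SI units: λ = 23.75 fm = 2.375 × 10^-14 m.
The photon relation is f = c/λ, giving f = 1.262 × 10^22 Hz.
Converting to PHz: f = 1.262 × 10^7 PHz ≈ 1.26 × 10^7 PHz.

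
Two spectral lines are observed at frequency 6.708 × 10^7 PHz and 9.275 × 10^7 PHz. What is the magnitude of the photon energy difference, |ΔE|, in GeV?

0.106 GeV

Using E = hf: E₁ = 4.4448 × 10^-11 J, E₂ = 6.1457 × 10^-11 J.
|ΔE| = |4.4448 × 10^-11 − 6.1457 × 10^-11| = 1.70 × 10^-11 J = 0.106 GeV.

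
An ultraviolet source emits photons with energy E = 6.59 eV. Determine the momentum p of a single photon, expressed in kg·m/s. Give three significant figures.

3.52 × 10^-27 kg·m/s

In SI units: E = 6.59 eV = 1.0558 × 10^-18 J.
Since p = E/c for a photon, p = 3.522 × 10^-27 kg·m/s.
So p ≈ 3.52 × 10^-27 kg·m/s.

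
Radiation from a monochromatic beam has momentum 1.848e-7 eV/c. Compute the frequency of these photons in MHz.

Convert to SI: p = 1.848e-7 eV/c = 9.8762e-35 kg·m/s.
For a photon f = pc/h, so f = 4.468e7 Hz.
Converting to MHz: f = 44.68 MHz ≈ 44.7 MHz.

44.7 MHz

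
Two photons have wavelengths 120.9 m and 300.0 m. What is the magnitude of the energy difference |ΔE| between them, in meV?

6.12e-6 meV

Using E = hc/λ: E₁ = 1.6430e-27 J, E₂ = 6.6215e-28 J.
|ΔE| = |1.6430e-27 − 6.6215e-28| = 9.81e-28 J = 6.12e-6 meV.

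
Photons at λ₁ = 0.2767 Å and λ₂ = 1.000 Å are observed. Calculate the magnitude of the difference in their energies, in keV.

32.4 keV

Using E = hc/λ: E₁ = 7.1791 × 10^-15 J, E₂ = 1.9864 × 10^-15 J.
|ΔE| = |7.1791 × 10^-15 − 1.9864 × 10^-15| = 5.19 × 10^-15 J = 32.4 keV.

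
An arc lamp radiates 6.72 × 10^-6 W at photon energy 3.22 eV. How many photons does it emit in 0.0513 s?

Total energy: E_total = P·t = 6.72 × 10^-6 × 0.0513 = 3.447 × 10^-7 J.
Per-photon energy: E = 5.159 × 10^-19 J.
N = E_total / E_photon = 6.68 × 10^11.

6.68 × 10^11 photons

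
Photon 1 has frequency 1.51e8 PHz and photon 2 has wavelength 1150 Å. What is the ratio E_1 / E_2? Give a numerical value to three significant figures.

5.79e7

E_1 = 1.001e-10 J (from frequency = 1.51e8 PHz, via E = hf).
E_2 = 1.727e-18 J (from wavelength = 1150 Å, via E = hc/λ).
Ratio = 1.001e-10 / 1.727e-18 = 5.79e7.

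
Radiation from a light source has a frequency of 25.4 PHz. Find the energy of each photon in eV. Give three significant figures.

Use h = 6.62607015e-34 J·s, 1 eV = 1.602176634e-19 J.
First convert: f = 25.4 PHz = 2.54e16 Hz.
Since E = hf for a photon, E = 1.683e-17 J.
Converting to eV: E = 105.0 eV ≈ 105 eV.

105 eV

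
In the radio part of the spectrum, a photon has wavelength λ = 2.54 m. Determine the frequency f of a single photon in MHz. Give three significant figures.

Take c = 2.99792458e8 m/s.
The photon relation is f = c/λ, giving f = 1.180e8 Hz.
Converting to MHz: f = 118.0 MHz ≈ 118 MHz.

118 MHz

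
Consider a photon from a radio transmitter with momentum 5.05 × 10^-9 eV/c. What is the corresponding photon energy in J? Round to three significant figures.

Take c = 2.99792458 × 10^8 m/s, 1 eV = 1.602176634 × 10^-19 J.
First convert: p = 5.05 × 10^-9 eV/c = 2.6989 × 10^-36 kg·m/s.
Since E = pc for a photon, E = 8.091 × 10^-28 J.
So E ≈ 8.09 × 10^-28 J.

8.09 × 10^-28 J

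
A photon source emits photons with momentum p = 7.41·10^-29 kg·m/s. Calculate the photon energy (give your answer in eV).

0.139 eV

Take c = 2.99792458·10^8 m/s, 1 eV = 1.602176634·10^-19 J.
For a photon E = pc, so E = 2.221·10^-20 J.
Converting to eV: E = 0.1387 eV ≈ 0.139 eV.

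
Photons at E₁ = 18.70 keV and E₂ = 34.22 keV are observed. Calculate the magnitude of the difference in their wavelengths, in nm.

Using λ = hc/E: λ₁ = 6.6302e-11 m, λ₂ = 3.6232e-11 m.
|Δλ| = |6.6302e-11 − 3.6232e-11| = 3.01e-11 m = 0.0301 nm.

0.0301 nm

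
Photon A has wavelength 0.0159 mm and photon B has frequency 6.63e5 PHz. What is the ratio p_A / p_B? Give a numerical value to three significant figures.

2.84e-8

p_A = 4.167e-29 kg·m/s (from wavelength = 0.0159 mm, via p = h/λ).
p_B = 1.465e-21 kg·m/s (from frequency = 6.63e5 PHz, via p = hf/c).
Ratio = 4.167e-29 / 1.465e-21 = 2.84e-8.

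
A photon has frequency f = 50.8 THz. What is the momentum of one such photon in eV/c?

0.210 eV/c

(h = 6.62607015e-34 J·s, c = 2.99792458e8 m/s, 1 eV = 1.602176634e-19 J.)
First convert: f = 50.8 THz = 5.08e13 Hz.
The photon relation is p = hf/c, giving p = 1.123e-28 kg·m/s.
Converting to eV/c: p = 0.2101 eV/c ≈ 0.210 eV/c.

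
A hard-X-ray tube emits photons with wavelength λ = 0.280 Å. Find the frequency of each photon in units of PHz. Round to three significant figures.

1.07e4 PHz

(c = 2.99792458e8 m/s.)
In SI units: λ = 0.280 Å = 2.80e-11 m.
The photon relation is f = c/λ, giving f = 1.071e19 Hz.
Converting to PHz: f = 10710 PHz ≈ 1.07e4 PHz.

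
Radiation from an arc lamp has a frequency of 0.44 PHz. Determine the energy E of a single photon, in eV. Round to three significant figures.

Take h = 6.62607015e-34 J·s, 1 eV = 1.602176634e-19 J.
In SI units: f = 0.44 PHz = 4.4e14 Hz.
The photon relation is E = hf, giving E = 2.915e-19 J.
Converting to eV: E = 1.820 eV ≈ 1.82 eV.

1.82 eV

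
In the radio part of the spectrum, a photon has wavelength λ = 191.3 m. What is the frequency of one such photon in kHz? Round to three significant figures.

(c = 2.99792458e8 m/s.)
Apply f = c/λ: f = 1.567e6 Hz.
Converting to kHz: f = 1567 kHz ≈ 1570 kHz.

1570 kHz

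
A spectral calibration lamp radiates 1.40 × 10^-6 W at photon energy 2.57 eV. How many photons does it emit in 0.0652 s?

Total energy: E_total = P·t = 1.40 × 10^-6 × 0.0652 = 9.128 × 10^-8 J.
Per-photon energy: E = 4.118 × 10^-19 J.
N = E_total / E_photon = 2.22 × 10^11.

2.22 × 10^11 photons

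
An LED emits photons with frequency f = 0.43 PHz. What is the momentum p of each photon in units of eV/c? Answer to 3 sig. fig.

1.78 eV/c

Convert to SI: f = 0.43 PHz = 4.3·10^14 Hz.
For a photon p = hf/c, so p = 9.504·10^-28 kg·m/s.
Converting to eV/c: p = 1.778 eV/c ≈ 1.78 eV/c.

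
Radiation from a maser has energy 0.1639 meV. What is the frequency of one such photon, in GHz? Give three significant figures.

39.6 GHz

Convert to SI: E = 0.1639 meV = 2.6260e-23 J.
Since f = E/h for a photon, f = 3.963e10 Hz.
Converting to GHz: f = 39.63 GHz ≈ 39.6 GHz.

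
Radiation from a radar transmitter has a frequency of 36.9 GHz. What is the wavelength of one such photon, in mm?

(c = 2.99792458·10^8 m/s.)
First convert: f = 36.9 GHz = 3.69·10^10 Hz.
The photon relation is λ = c/f, giving λ = 0.008124 m.
Converting to mm: λ = 8.124 mm ≈ 8.12 mm.

8.12 mm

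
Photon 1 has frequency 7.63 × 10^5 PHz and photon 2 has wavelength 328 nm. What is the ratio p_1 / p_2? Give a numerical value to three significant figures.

p_1 = 1.686 × 10^-21 kg·m/s (from frequency = 7.63 × 10^5 PHz, via p = hf/c).
p_2 = 2.020 × 10^-27 kg·m/s (from wavelength = 328 nm, via p = h/λ).
Ratio = 1.686 × 10^-21 / 2.020 × 10^-27 = 8.35 × 10^5.

8.35 × 10^5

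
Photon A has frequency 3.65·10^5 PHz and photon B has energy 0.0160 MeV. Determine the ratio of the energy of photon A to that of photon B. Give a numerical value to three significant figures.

E_A = 2.419·10^-13 J (from frequency = 3.65·10^5 PHz, via E = hf).
E_B = 2.563·10^-15 J (from energy = 0.0160 MeV, via E given directly).
Ratio = 2.419·10^-13 / 2.563·10^-15 = 94.3.

94.3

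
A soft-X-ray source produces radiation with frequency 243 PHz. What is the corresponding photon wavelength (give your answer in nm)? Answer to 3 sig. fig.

(c = 2.99792458e8 m/s.)
First convert: f = 243 PHz = 2.43e17 Hz.
For a photon λ = c/f, so λ = 1.234e-9 m.
Converting to nm: λ = 1.234 nm ≈ 1.23 nm.

1.23 nm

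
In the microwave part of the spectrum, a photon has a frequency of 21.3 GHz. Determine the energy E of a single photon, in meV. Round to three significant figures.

0.0881 meV

Take h = 6.62607015 × 10^-34 J·s, 1 eV = 1.602176634 × 10^-19 J.
First convert: f = 21.3 GHz = 2.13 × 10^10 Hz.
Since E = hf for a photon, E = 1.411 × 10^-23 J.
Converting to meV: E = 0.08809 meV ≈ 0.0881 meV.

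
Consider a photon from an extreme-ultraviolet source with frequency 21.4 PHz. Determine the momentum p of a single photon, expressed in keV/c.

First convert: f = 21.4 PHz = 2.14 × 10^16 Hz.
Since p = hf/c for a photon, p = 4.730 × 10^-26 kg·m/s.
Converting to keV/c: p = 0.08850 keV/c ≈ 0.0885 keV/c.

0.0885 keV/c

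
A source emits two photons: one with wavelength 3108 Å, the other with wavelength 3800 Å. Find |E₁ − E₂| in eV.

Using E = hc/λ: E₁ = 6.3914 × 10^-19 J, E₂ = 5.2275 × 10^-19 J.
|ΔE| = |6.3914 × 10^-19 − 5.2275 × 10^-19| = 1.16 × 10^-19 J = 0.726 eV.

0.726 eV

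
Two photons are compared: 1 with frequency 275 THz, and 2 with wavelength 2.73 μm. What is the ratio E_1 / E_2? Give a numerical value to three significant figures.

2.50

E_1 = 1.822 × 10^-19 J (from frequency = 275 THz, via E = hf).
E_2 = 7.276 × 10^-20 J (from wavelength = 2.73 μm, via E = hc/λ).
Ratio = 1.822 × 10^-19 / 7.276 × 10^-20 = 2.50.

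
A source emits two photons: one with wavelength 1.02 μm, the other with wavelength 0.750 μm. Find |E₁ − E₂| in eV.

0.438 eV

Using E = hc/λ: E₁ = 1.947e-19 J, E₂ = 2.649e-19 J.
|ΔE| = |1.947e-19 − 2.649e-19| = 7.01e-20 J = 0.438 eV.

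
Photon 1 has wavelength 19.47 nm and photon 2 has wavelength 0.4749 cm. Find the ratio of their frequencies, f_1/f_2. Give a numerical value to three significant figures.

f_1 = 1.540e16 Hz (from wavelength = 19.47 nm, via f = c/λ).
f_2 = 6.313e10 Hz (from wavelength = 0.4749 cm, via f = c/λ).
Ratio = 1.540e16 / 6.313e10 = 2.44e5.

2.44e5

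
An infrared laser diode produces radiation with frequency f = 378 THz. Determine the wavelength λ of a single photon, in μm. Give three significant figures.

Use c = 2.99792458·10^8 m/s.
Convert to SI: f = 378 THz = 3.78·10^14 Hz.
The photon relation is λ = c/f, giving λ = 7.931·10^-7 m.
Converting to μm: λ = 0.7931 μm ≈ 0.793 μm.

0.793 μm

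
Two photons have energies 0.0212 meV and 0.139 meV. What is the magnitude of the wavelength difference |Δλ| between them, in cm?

Using λ = hc/E: λ₁ = 0.05848 m, λ₂ = 0.008920 m.
|Δλ| = |0.05848 − 0.008920| = 0.0496 m = 4.96 cm.

4.96 cm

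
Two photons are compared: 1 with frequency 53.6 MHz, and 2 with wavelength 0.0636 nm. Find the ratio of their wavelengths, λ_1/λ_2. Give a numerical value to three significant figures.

λ_1 = 5.593 m (from frequency = 53.6 MHz, via λ = c/f).
λ_2 = 6.360 × 10^-11 m (from wavelength = 0.0636 nm, via λ given directly).
Ratio = 5.593 / 6.360 × 10^-11 = 8.79 × 10^10.

8.79 × 10^10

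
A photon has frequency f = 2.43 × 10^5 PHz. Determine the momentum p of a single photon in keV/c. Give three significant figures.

1000 keV/c

In SI units: f = 2.43 × 10^5 PHz = 2.43 × 10^20 Hz.
The photon relation is p = hf/c, giving p = 5.371 × 10^-22 kg·m/s.
Converting to keV/c: p = 1005 keV/c ≈ 1000 keV/c.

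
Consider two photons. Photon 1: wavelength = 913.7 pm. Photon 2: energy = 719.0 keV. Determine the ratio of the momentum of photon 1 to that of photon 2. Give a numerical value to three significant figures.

p_1 = 7.252e-25 kg·m/s (from wavelength = 913.7 pm, via p = h/λ).
p_2 = 3.843e-22 kg·m/s (from energy = 719.0 keV, via p = E/c).
Ratio = 7.252e-25 / 3.843e-22 = 1.89e-3.

1.89e-3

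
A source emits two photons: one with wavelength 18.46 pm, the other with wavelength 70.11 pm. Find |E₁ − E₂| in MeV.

0.0495 MeV

Using E = hc/λ: E₁ = 1.0761 × 10^-14 J, E₂ = 2.8333 × 10^-15 J.
|ΔE| = |1.0761 × 10^-14 − 2.8333 × 10^-15| = 7.93 × 10^-15 J = 0.0495 MeV.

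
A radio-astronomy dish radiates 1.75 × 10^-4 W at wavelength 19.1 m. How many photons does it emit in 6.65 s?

Total energy: E_total = P·t = 1.75 × 10^-4 × 6.65 = 0.001164 J.
Per-photon energy: E = 1.040 × 10^-26 J.
N = E_total / E_photon = 1.12 × 10^23.

1.12 × 10^23 photons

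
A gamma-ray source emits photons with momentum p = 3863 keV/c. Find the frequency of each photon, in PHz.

9.34e5 PHz

(h = 6.62607015e-34 J·s, c = 2.99792458e8 m/s, 1 eV = 1.602176634e-19 J.)
Convert to SI: p = 3863 keV/c = 2.0645e-21 kg·m/s.
The photon relation is f = pc/h, giving f = 9.341e20 Hz.
Converting to PHz: f = 934100 PHz ≈ 9.34e5 PHz.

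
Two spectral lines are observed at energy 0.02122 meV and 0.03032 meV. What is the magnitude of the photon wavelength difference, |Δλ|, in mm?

Using λ = hc/E: λ₁ = 0.058428 m, λ₂ = 0.040892 m.
|Δλ| = |0.058428 − 0.040892| = 0.0175 m = 17.5 mm.

17.5 mm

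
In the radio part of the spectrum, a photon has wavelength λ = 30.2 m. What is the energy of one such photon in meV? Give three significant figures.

Take h = 6.62607015 × 10^-34 J·s, c = 2.99792458 × 10^8 m/s, 1 eV = 1.602176634 × 10^-19 J.
For a photon E = hc/λ, so E = 6.578 × 10^-27 J.
Converting to meV: E = 4.105 × 10^-5 meV ≈ 4.11 × 10^-5 meV.

4.11 × 10^-5 meV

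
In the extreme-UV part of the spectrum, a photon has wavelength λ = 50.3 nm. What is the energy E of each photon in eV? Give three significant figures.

24.6 eV

Take h = 6.62607015e-34 J·s, c = 2.99792458e8 m/s, 1 eV = 1.602176634e-19 J.
First convert: λ = 50.3 nm = 5.03e-8 m.
The photon relation is E = hc/λ, giving E = 3.949e-18 J.
Converting to eV: E = 24.65 eV ≈ 24.6 eV.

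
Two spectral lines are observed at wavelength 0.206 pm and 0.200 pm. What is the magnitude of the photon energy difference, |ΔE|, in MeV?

Using E = hc/λ: E₁ = 9.643 × 10^-13 J, E₂ = 9.932 × 10^-13 J.
|ΔE| = |9.643 × 10^-13 − 9.932 × 10^-13| = 2.89 × 10^-14 J = 0.181 MeV.

0.181 MeV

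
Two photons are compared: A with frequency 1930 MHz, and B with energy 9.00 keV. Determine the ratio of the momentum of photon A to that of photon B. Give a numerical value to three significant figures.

8.87 × 10^-10

p_A = 4.266 × 10^-33 kg·m/s (from frequency = 1930 MHz, via p = hf/c).
p_B = 4.810 × 10^-24 kg·m/s (from energy = 9.00 keV, via p = E/c).
Ratio = 4.266 × 10^-33 / 4.810 × 10^-24 = 8.87 × 10^-10.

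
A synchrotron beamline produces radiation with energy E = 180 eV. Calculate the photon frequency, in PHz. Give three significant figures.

43.5 PHz

Use h = 6.62607015 × 10^-34 J·s, 1 eV = 1.602176634 × 10^-19 J.
First convert: E = 180 eV = 2.8839 × 10^-17 J.
Apply f = E/h: f = 4.352 × 10^16 Hz.
Converting to PHz: f = 43.52 PHz ≈ 43.5 PHz.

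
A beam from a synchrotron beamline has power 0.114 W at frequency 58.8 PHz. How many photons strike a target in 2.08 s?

Total energy: E_total = P·t = 0.114 × 2.08 = 0.2371 J.
Per-photon energy: E = 3.896e-17 J.
N = E_total / E_photon = 6.09e15.

6.09e15 photons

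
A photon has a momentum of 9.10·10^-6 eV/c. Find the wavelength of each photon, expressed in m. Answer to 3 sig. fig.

0.136 m

Take h = 6.62607015·10^-34 J·s, c = 2.99792458·10^8 m/s, 1 eV = 1.602176634·10^-19 J.
In SI units: p = 9.10·10^-6 eV/c = 4.8633·10^-33 kg·m/s.
Apply λ = h/p: λ = 0.1362 m.
So λ ≈ 0.136 m.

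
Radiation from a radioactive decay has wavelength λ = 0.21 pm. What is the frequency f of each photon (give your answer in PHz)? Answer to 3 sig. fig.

1.43·10^6 PHz

First convert: λ = 0.21 pm = 2.1·10^-13 m.
For a photon f = c/λ, so f = 1.428·10^21 Hz.
Converting to PHz: f = 1.428·10^6 PHz ≈ 1.43·10^6 PHz.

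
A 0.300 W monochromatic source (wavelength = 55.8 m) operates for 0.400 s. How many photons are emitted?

3.37e25 photons

Total energy: E_total = P·t = 0.300 × 0.400 = 0.1200 J.
Per-photon energy: E = 3.560e-27 J.
N = E_total / E_photon = 3.37e25.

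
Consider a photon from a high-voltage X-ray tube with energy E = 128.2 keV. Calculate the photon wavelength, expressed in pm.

Use h = 6.62607015·10^-34 J·s, c = 2.99792458·10^8 m/s, 1 eV = 1.602176634·10^-19 J.
First convert: E = 128.2 keV = 2.0540·10^-14 J.
For a photon λ = hc/E, so λ = 9.671·10^-12 m.
Converting to pm: λ = 9.671 pm ≈ 9.67 pm.

9.67 pm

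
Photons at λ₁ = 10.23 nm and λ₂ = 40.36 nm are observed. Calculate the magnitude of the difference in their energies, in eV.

Using E = hc/λ: E₁ = 1.9418 × 10^-17 J, E₂ = 4.9218 × 10^-18 J.
|ΔE| = |1.9418 × 10^-17 − 4.9218 × 10^-18| = 1.45 × 10^-17 J = 90.5 eV.

90.5 eV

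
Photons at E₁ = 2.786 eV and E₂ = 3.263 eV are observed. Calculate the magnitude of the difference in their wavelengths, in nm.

65.1 nm

Using λ = hc/E: λ₁ = 4.4503·10^-7 m, λ₂ = 3.7997·10^-7 m.
|Δλ| = |4.4503·10^-7 − 3.7997·10^-7| = 6.51·10^-8 m = 65.1 nm.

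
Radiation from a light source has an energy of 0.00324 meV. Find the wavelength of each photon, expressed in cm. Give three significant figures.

First convert: E = 0.00324 meV = 5.1911e-25 J.
The photon relation is λ = hc/E, giving λ = 0.3827 m.
Converting to cm: λ = 38.27 cm ≈ 38.3 cm.

38.3 cm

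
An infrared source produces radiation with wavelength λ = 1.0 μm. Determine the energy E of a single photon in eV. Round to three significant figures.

1.24 eV

Convert to SI: λ = 1.0 μm = 1.0e-6 m.
Since E = hc/λ for a photon, E = 1.986e-19 J.
Converting to eV: E = 1.240 eV ≈ 1.24 eV.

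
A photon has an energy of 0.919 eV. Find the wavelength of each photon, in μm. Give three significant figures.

First convert: E = 0.919 eV = 1.4724·10^-19 J.
For a photon λ = hc/E, so λ = 1.349·10^-6 m.
Converting to μm: λ = 1.349 μm ≈ 1.35 μm.

1.35 μm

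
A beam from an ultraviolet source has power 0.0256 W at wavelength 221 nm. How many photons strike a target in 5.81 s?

Total energy: E_total = P·t = 0.0256 × 5.81 = 0.1487 J.
Per-photon energy: E = 8.988 × 10^-19 J.
N = E_total / E_photon = 1.65 × 10^17.

1.65 × 10^17 photons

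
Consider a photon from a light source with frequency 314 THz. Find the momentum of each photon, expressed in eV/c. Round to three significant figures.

1.30 eV/c

(h = 6.62607015·10^-34 J·s, c = 2.99792458·10^8 m/s, 1 eV = 1.602176634·10^-19 J.)
Convert to SI: f = 314 THz = 3.14·10^14 Hz.
The photon relation is p = hf/c, giving p = 6.940·10^-28 kg·m/s.
Converting to eV/c: p = 1.299 eV/c ≈ 1.30 eV/c.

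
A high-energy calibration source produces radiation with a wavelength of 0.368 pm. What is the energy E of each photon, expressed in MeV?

3.37 MeV

Take h = 6.62607015 × 10^-34 J·s, c = 2.99792458 × 10^8 m/s, 1 eV = 1.602176634 × 10^-19 J.
First convert: λ = 0.368 pm = 3.68 × 10^-13 m.
For a photon E = hc/λ, so E = 5.398 × 10^-13 J.
Converting to MeV: E = 3.369 MeV ≈ 3.37 MeV.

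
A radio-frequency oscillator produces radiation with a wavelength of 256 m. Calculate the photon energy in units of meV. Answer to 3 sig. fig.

Use h = 6.62607015·10^-34 J·s, c = 2.99792458·10^8 m/s, 1 eV = 1.602176634·10^-19 J.
The photon relation is E = hc/λ, giving E = 7.760·10^-28 J.
Converting to meV: E = 4.843·10^-6 meV ≈ 4.84·10^-6 meV.

4.84·10^-6 meV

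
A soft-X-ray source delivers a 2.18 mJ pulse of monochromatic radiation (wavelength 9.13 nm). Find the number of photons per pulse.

Per-photon energy: E = 2.176·10^-17 J (from wavelength = 9.13 nm).
N = E_total / E_photon = 0.00218 J / 2.176·10^-17 J = 1.00·10^14.

1.00·10^14 photons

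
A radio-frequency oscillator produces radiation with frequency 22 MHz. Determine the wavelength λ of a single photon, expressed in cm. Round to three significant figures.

1360 cm

Take c = 2.99792458 × 10^8 m/s.
Convert to SI: f = 22 MHz = 2.2 × 10^7 Hz.
The photon relation is λ = c/f, giving λ = 13.63 m.
Converting to cm: λ = 1363 cm ≈ 1360 cm.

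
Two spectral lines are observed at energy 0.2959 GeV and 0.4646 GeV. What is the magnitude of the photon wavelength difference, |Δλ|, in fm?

Using λ = hc/E: λ₁ = 4.1901e-15 m, λ₂ = 2.6686e-15 m.
|Δλ| = |4.1901e-15 − 2.6686e-15| = 1.52e-15 m = 1.52 fm.

1.52 fm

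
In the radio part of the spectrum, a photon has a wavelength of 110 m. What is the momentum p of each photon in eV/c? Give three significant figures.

For a photon p = h/λ, so p = 6.024 × 10^-36 kg·m/s.
Converting to eV/c: p = 1.127 × 10^-8 eV/c ≈ 1.13 × 10^-8 eV/c.

1.13 × 10^-8 eV/c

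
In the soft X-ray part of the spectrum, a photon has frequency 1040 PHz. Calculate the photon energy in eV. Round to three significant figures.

First convert: f = 1040 PHz = 1.04e18 Hz.
For a photon E = hf, so E = 6.891e-16 J.
Converting to eV: E = 4301 eV ≈ 4300 eV.

4300 eV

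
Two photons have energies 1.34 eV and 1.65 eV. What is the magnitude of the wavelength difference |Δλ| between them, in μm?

0.174 μm

Using λ = hc/E: λ₁ = 9.253·10^-7 m, λ₂ = 7.514·10^-7 m.
|Δλ| = |9.253·10^-7 − 7.514·10^-7| = 1.74·10^-7 m = 0.174 μm.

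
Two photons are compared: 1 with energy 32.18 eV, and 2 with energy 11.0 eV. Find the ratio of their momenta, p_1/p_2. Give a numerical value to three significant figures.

p_1 = 1.720e-26 kg·m/s (from energy = 32.18 eV, via p = E/c).
p_2 = 5.879e-27 kg·m/s (from energy = 11.0 eV, via p = E/c).
Ratio = 1.720e-26 / 5.879e-27 = 2.93.

2.93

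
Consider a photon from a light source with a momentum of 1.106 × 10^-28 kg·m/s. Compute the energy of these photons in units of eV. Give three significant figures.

Take c = 2.99792458 × 10^8 m/s, 1 eV = 1.602176634 × 10^-19 J.
For a photon E = pc, so E = 3.316 × 10^-20 J.
Converting to eV: E = 0.2070 eV ≈ 0.207 eV.

0.207 eV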